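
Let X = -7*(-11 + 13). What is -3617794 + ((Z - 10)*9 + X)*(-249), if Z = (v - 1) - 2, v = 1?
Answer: -3587416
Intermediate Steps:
Z = -2 (Z = (1 - 1) - 2 = 0 - 2 = -2)
X = -14 (X = -7*2 = -14)
-3617794 + ((Z - 10)*9 + X)*(-249) = -3617794 + ((-2 - 10)*9 - 14)*(-249) = -3617794 + (-12*9 - 14)*(-249) = -3617794 + (-108 - 14)*(-249) = -3617794 - 122*(-249) = -3617794 + 30378 = -3587416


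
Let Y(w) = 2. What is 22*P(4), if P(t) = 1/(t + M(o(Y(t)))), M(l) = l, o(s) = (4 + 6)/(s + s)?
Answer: 44/13 ≈ 3.3846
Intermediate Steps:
o(s) = 5/s (o(s) = 10/((2*s)) = 10*(1/(2*s)) = 5/s)
P(t) = 1/(5/2 + t) (P(t) = 1/(t + 5/2) = 1/(5/2 + t))
22*P(4) = 22*(2/(5 + 2*4)) = 22*(2/(5 + 8)) = 22*(2/13) = 44/13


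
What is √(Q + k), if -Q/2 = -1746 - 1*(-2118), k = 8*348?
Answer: 2*√510 ≈ 45.166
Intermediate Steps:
k = 2784
Q = -744 (Q = -2*(-1746 - 1*(-2118)) = -2*(-1746 + 2118) = -2*372 = -744)
√(Q + k) = √(-744 + 2784) = √2040 = 2*√510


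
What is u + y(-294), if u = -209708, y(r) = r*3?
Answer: -210590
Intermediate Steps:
y(r) = 3*r
u + y(-294) = -209708 + 3*(-294) = -209708 - 882 = -210590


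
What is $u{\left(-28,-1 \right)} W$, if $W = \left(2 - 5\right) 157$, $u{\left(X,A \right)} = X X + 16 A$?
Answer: $-361728$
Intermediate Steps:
$u{\left(X,A \right)} = X^{2} + 16 A$
$W = -471$ ($W = \left(2 - 5\right) 157 = \left(-3\right) 157 = -471$)
$u{\left(-28,-1 \right)} W = \left(\left(-28\right)^{2} + 16 \left(-1\right)\right) \left(-471\right) = \left(784 - 16\right) \left(-471\right) = 768 \left(-471\right) = -361728$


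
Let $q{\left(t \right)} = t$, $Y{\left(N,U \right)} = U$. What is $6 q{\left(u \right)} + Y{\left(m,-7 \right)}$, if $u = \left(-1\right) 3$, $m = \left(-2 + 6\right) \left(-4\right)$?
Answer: $-25$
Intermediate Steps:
$m = -16$ ($m = 4 \left(-4\right) = -16$)
$u = -3$
$6 q{\left(u \right)} + Y{\left(m,-7 \right)} = 6 \left(-3\right) - 7 = -18 - 7 = -25$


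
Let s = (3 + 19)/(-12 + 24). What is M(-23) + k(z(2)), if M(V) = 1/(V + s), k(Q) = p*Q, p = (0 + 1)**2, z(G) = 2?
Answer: 248/127 ≈ 1.9528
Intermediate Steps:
s = 11/6 (s = 22/12 = 22*(1/12) = 11/6 ≈ 1.8333)
p = 1 (p = 1**2 = 1)
k(Q) = Q (k(Q) = 1*Q = Q)
M(V) = 1/(11/6 + V) (M(V) = 1/(V + 11/6) = 1/(11/6 + V))
M(-23) + k(z(2)) = 6/(11 + 6*(-23)) + 2 = 6/(11 - 138) + 2 = 6/(-127) + 2 = 6*(-1/127) + 2 = -6/127 + 2 = 248/127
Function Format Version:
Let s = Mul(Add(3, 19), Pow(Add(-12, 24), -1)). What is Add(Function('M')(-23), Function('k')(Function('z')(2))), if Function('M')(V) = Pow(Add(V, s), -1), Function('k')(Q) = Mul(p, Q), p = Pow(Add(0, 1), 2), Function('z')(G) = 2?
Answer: Rational(248, 127) ≈ 1.9528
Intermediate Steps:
s = Rational(11, 6) (s = Mul(22, Pow(12, -1)) = Mul(22, Rational(1, 12)) = Rational(11, 6) ≈ 1.8333)
p = 1 (p = Pow(1, 2) = 1)
Function('k')(Q) = Q (Function('k')(Q) = Mul(1, Q) = Q)
Function('M')(V) = Pow(Add(Rational(11, 6), V), -1) (Function('M')(V) = Pow(Add(V, Rational(11, 6)), -1) = Pow(Add(Rational(11, 6), V), -1))
Add(Function('M')(-23), Function('k')(Function('z')(2))) = Add(Mul(6, Pow(Add(11, Mul(6, -23)), -1)), 2) = Add(Mul(6, Pow(Add(11, -138), -1)), 2) = Add(Mul(6, Pow(-127, -1)), 2) = Add(Mul(6, Rational(-1, 127)), 2) = Add(Rational(-6, 127), 2) = Rational(248, 127)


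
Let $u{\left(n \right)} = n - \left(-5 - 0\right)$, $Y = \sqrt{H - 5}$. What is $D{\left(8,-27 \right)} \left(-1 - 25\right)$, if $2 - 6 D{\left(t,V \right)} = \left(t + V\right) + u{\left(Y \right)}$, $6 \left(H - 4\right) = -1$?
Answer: $- \frac{208}{3} + \frac{13 i \sqrt{42}}{18} \approx -69.333 + 4.6805 i$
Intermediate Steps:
$H = \frac{23}{6}$ ($H = 4 + \frac{1}{6} \left(-1\right) = 4 - \frac{1}{6} = \frac{23}{6} \approx 3.8333$)
$Y = \frac{i \sqrt{42}}{6}$ ($Y = \sqrt{\frac{23}{6} - 5} = \sqrt{- \frac{7}{6}} = \frac{i \sqrt{42}}{6} \approx 1.0801 i$)
$u{\left(n \right)} = 5 + n$ ($u{\left(n \right)} = n - \left(-5 + 0\right) = n - -5 = n + 5 = 5 + n$)
$D{\left(t,V \right)} = - \frac{1}{2} - \frac{V}{6} - \frac{t}{6} - \frac{i \sqrt{42}}{36}$ ($D{\left(t,V \right)} = \frac{1}{3} - \frac{\left(t + V\right) + \left(5 + \frac{i \sqrt{42}}{6}\right)}{6} = \frac{1}{3} - \frac{\left(V + t\right) + \left(5 + \frac{i \sqrt{42}}{6}\right)}{6} = \frac{1}{3} - \frac{5 + V + t + \frac{i \sqrt{42}}{6}}{6} = \frac{1}{3} - \left(\frac{5}{6} + \frac{V}{6} + \frac{t}{6} + \frac{i \sqrt{42}}{36}\right) = - \frac{1}{2} - \frac{V}{6} - \frac{t}{6} - \frac{i \sqrt{42}}{36}$)
$D{\left(8,-27 \right)} \left(-1 - 25\right) = \left(- \frac{1}{2} - - \frac{9}{2} - \frac{4}{3} - \frac{i \sqrt{42}}{36}\right) \left(-1 - 25\right) = \left(- \frac{1}{2} + \frac{9}{2} - \frac{4}{3} - \frac{i \sqrt{42}}{36}\right) \left(-1 - 25\right) = \left(\frac{8}{3} - \frac{i \sqrt{42}}{36}\right) \left(-26\right) = - \frac{208}{3} + \frac{13 i \sqrt{42}}{18}$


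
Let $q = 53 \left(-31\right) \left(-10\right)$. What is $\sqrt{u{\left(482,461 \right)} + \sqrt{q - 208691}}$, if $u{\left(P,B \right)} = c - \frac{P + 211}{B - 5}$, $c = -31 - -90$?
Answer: $\frac{\sqrt{332006 + 5776 i \sqrt{192261}}}{76} \approx 15.807 + 13.87 i$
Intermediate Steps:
$c = 59$ ($c = -31 + 90 = 59$)
$q = 16430$ ($q = \left(-1643\right) \left(-10\right) = 16430$)
$u{\left(P,B \right)} = 59 - \frac{211 + P}{-5 + B}$ ($u{\left(P,B \right)} = 59 - \frac{P + 211}{B - 5} = 59 - \frac{211 + P}{-5 + B}$)
$\sqrt{u{\left(482,461 \right)} + \sqrt{q - 208691}} = \sqrt{\frac{-506 - 482 + 59 \cdot 461}{-5 + 461} + \sqrt{16430 - 208691}} = \sqrt{\frac{-506 - 482 + 27199}{456} + \sqrt{-192261}} = \sqrt{\frac{1}{456} \cdot 26211 + i \sqrt{192261}} = \sqrt{\frac{8737}{152} + i \sqrt{192261}}$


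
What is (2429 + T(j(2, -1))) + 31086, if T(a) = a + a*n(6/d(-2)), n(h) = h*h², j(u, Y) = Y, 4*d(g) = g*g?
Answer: 33298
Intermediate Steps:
d(g) = g²/4 (d(g) = (g*g)/4 = g²/4)
n(h) = h³
T(a) = 217*a (T(a) = a + a*(6/(((¼)*(-2)²)))³ = a + a*(6/(((¼)*4)))³ = a + a*(6/1)³ = a + a*(6*1)³ = a + a*6³ = a + a*216 = a + 216*a = 217*a)
(2429 + T(j(2, -1))) + 31086 = (2429 + 217*(-1)) + 31086 = (2429 - 217) + 31086 = 2212 + 31086 = 33298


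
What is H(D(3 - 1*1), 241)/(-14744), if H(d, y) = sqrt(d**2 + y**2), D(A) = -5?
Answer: -sqrt(58106)/14744 ≈ -0.016349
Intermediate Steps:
H(D(3 - 1*1), 241)/(-14744) = sqrt((-5)**2 + 241**2)/(-14744) = sqrt(25 + 58081)*(-1/14744) = sqrt(58106)*(-1/14744) = -sqrt(58106)/14744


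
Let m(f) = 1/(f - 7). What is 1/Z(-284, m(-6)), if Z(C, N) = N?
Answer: -13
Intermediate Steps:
m(f) = 1/(-7 + f)
1/Z(-284, m(-6)) = 1/(1/(-7 - 6)) = 1/(1/(-13)) = 1/(-1/13) = -13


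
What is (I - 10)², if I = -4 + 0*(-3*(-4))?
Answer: 196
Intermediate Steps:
I = -4 (I = -4 + 0*12 = -4 + 0 = -4)
(I - 10)² = (-4 - 10)² = (-14)² = 196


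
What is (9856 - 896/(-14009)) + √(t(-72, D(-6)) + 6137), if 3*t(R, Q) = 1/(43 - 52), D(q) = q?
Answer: 138073600/14009 + √497094/9 ≈ 9934.4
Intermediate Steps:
t(R, Q) = -1/27 (t(R, Q) = 1/(3*(43 - 52)) = (⅓)/(-9) = (⅓)*(-⅑) = -1/27)
(9856 - 896/(-14009)) + √(t(-72, D(-6)) + 6137) = (9856 - 896/(-14009)) + √(-1/27 + 6137) = (9856 - 896*(-1/14009)) + √(165698/27) = (9856 + 896/14009) + √497094/9 = 138073600/14009 + √497094/9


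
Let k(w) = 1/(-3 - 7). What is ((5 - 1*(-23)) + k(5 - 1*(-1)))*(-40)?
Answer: -1116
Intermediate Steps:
k(w) = -1/10 (k(w) = 1/(-10) = -1/10)
((5 - 1*(-23)) + k(5 - 1*(-1)))*(-40) = ((5 - 1*(-23)) - 1/10)*(-40) = ((5 + 23) - 1/10)*(-40) = (28 - 1/10)*(-40) = (279/10)*(-40) = -1116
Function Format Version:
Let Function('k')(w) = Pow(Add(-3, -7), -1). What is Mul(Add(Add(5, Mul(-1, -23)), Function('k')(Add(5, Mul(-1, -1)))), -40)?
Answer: -1116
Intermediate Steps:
Function('k')(w) = Rational(-1, 10) (Function('k')(w) = Pow(-10, -1) = Rational(-1, 10))
Mul(Add(Add(5, Mul(-1, -23)), Function('k')(Add(5, Mul(-1, -1)))), -40) = Mul(Add(Add(5, Mul(-1, -23)), Rational(-1, 10)), -40) = Mul(Add(Add(5, 23), Rational(-1, 10)), -40) = Mul(Add(28, Rational(-1, 10)), -40) = Mul(Rational(279, 10), -40) = -1116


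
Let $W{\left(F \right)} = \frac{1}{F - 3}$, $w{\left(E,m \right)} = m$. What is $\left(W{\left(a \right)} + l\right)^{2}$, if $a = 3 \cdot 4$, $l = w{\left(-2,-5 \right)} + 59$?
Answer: $\frac{237169}{81} \approx 2928.0$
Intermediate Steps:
$l = 54$ ($l = -5 + 59 = 54$)
$a = 12$
$W{\left(F \right)} = \frac{1}{-3 + F}$
$\left(W{\left(a \right)} + l\right)^{2} = \left(\frac{1}{-3 + 12} + 54\right)^{2} = \left(\frac{1}{9} + 54\right)^{2} = \left(\frac{487}{9}\right)^{2} = \frac{237169}{81}$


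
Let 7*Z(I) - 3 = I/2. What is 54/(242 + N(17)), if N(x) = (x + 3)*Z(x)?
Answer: 189/962 ≈ 0.19647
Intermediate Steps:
Z(I) = 3/7 + I/14 (Z(I) = 3/7 + (I/2)/7 = 3/7 + I/14)
N(x) = (3 + x)*(3/7 + x/14) (N(x) = (x + 3)*(3/7 + x/14) = (3 + x)*(3/7 + x/14))
54/(242 + N(17)) = 54/(242 + (3 + 17)*(6 + 17)/14) = 54/(242 + (1/14)*20*23) = 54/(242 + 230/7) = 54/(1924/7) = (7/1924)*54 = 189/962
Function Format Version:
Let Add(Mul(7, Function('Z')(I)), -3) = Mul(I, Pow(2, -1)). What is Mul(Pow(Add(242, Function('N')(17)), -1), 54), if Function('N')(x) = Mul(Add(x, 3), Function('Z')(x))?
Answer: Rational(189, 962) ≈ 0.19647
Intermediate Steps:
Function('Z')(I) = Add(Rational(3, 7), Mul(Rational(1, 14), I)) (Function('Z')(I) = Add(Rational(3, 7), Mul(Rational(1, 7), Mul(I, Pow(2, -1)))) = Add(Rational(3, 7), Mul(Rational(1, 7), Mul(I, Rational(1, 2)))) = Add(Rational(3, 7), Mul(Rational(1, 7), Mul(Rational(1, 2), I))) = Add(Rational(3, 7), Mul(Rational(1, 14), I)))
Function('N')(x) = Mul(Add(3, x), Add(Rational(3, 7), Mul(Rational(1, 14), x))) (Function('N')(x) = Mul(Add(x, 3), Add(Rational(3, 7), Mul(Rational(1, 14), x))) = Mul(Add(3, x), Add(Rational(3, 7), Mul(Rational(1, 14), x))))
Mul(Pow(Add(242, Function('N')(17)), -1), 54) = Mul(Pow(Add(242, Mul(Rational(1, 14), Add(3, 17), Add(6, 17))), -1), 54) = Mul(Pow(Add(242, Mul(Rational(1, 14), 20, 23)), -1), 54) = Mul(Pow(Add(242, Rational(230, 7)), -1), 54) = Mul(Pow(Rational(1924, 7), -1), 54) = Mul(Rational(7, 1924), 54) = Rational(189, 962)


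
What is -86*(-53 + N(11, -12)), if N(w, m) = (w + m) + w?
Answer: 3698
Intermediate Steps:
N(w, m) = m + 2*w (N(w, m) = (m + w) + w = m + 2*w)
-86*(-53 + N(11, -12)) = -86*(-53 + (-12 + 2*11)) = -86*(-53 + (-12 + 22)) = -86*(-53 + 10) = -86*(-43) = 3698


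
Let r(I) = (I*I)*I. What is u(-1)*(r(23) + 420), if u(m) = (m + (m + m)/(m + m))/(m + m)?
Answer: 0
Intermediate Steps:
r(I) = I³ (r(I) = I²*I = I³)
u(m) = (1 + m)/(2*m) (u(m) = (m + (2*m)/((2*m)))/((2*m)) = (m + (2*m)*(1/(2*m)))*(1/(2*m)) = (m + 1)*(1/(2*m)) = (1 + m)*(1/(2*m)) = (1 + m)/(2*m))
u(-1)*(r(23) + 420) = ((½)*(1 - 1)/(-1))*(23³ + 420) = ((½)*(-1)*0)*(12167 + 420) = 0*12587 = 0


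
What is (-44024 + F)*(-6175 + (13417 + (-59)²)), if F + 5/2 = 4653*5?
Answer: -445251129/2 ≈ -2.2263e+8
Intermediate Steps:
F = 46525/2 (F = -5/2 + 4653*5 = -5/2 + 23265 = 46525/2 ≈ 23263.)
(-44024 + F)*(-6175 + (13417 + (-59)²)) = (-44024 + 46525/2)*(-6175 + (13417 + (-59)²)) = -41523*(-6175 + (13417 + 3481))/2 = -41523*(-6175 + 16898)/2 = -41523/2*10723 = -445251129/2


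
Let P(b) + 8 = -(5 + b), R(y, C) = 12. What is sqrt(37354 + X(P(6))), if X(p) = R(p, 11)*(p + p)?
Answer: sqrt(36898) ≈ 192.09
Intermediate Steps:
P(b) = -13 - b (P(b) = -8 - (5 + b) = -8 + (-5 - b) = -13 - b)
X(p) = 24*p (X(p) = 12*(p + p) = 12*(2*p) = 24*p)
sqrt(37354 + X(P(6))) = sqrt(37354 + 24*(-13 - 1*6)) = sqrt(37354 + 24*(-13 - 6)) = sqrt(37354 + 24*(-19)) = sqrt(37354 - 456) = sqrt(36898)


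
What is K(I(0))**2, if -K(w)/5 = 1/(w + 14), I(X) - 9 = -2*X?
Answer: 25/529 ≈ 0.047259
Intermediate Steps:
I(X) = 9 - 2*X
K(w) = -5/(14 + w) (K(w) = -5/(w + 14) = -5/(14 + w))
K(I(0))**2 = (-5/(14 + (9 - 2*0)))**2 = (-5/(14 + (9 + 0)))**2 = (-5/(14 + 9))**2 = (-5/23)**2 = 25/529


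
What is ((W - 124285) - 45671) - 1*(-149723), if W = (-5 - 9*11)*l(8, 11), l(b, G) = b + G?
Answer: -22209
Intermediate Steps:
l(b, G) = G + b
W = -1976 (W = (-5 - 9*11)*(11 + 8) = (-5 - 99)*19 = -104*19 = -1976)
((W - 124285) - 45671) - 1*(-149723) = ((-1976 - 124285) - 45671) - 1*(-149723) = (-126261 - 45671) + 149723 = -171932 + 149723 = -22209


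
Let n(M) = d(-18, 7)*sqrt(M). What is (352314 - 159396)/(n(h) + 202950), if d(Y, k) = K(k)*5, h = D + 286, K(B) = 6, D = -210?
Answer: 43503009/45765149 - 64306*sqrt(19)/228825745 ≈ 0.94935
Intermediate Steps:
h = 76 (h = -210 + 286 = 76)
d(Y, k) = 30 (d(Y, k) = 6*5 = 30)
n(M) = 30*sqrt(M)
(352314 - 159396)/(n(h) + 202950) = (352314 - 159396)/(30*sqrt(76) + 202950) = 192918/(30*(2*sqrt(19)) + 202950) = 192918/(60*sqrt(19) + 202950) = 192918/(202950 + 60*sqrt(19))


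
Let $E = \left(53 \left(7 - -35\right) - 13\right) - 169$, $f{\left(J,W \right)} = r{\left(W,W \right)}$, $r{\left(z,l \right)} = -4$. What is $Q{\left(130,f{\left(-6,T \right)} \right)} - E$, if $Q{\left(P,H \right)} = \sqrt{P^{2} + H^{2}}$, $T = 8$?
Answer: $-2044 + 2 \sqrt{4229} \approx -1913.9$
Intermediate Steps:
$f{\left(J,W \right)} = -4$
$Q{\left(P,H \right)} = \sqrt{H^{2} + P^{2}}$
$E = 2044$ ($E = \left(53 \left(7 + 35\right) - 13\right) - 169 = \left(53 \cdot 42 - 13\right) - 169 = \left(2226 - 13\right) - 169 = 2213 - 169 = 2044$)
$Q{\left(130,f{\left(-6,T \right)} \right)} - E = \sqrt{\left(-4\right)^{2} + 130^{2}} - 2044 = \sqrt{16 + 16900} - 2044 = \sqrt{16916} - 2044 = 2 \sqrt{4229} - 2044 = -2044 + 2 \sqrt{4229}$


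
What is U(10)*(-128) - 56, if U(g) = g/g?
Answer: -184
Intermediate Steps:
U(g) = 1
U(10)*(-128) - 56 = 1*(-128) - 56 = -128 - 56 = -184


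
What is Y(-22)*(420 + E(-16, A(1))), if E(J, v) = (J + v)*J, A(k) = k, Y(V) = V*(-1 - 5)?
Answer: 87120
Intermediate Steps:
Y(V) = -6*V (Y(V) = V*(-6) = -6*V)
E(J, v) = J*(J + v)
Y(-22)*(420 + E(-16, A(1))) = (-6*(-22))*(420 - 16*(-16 + 1)) = 132*(420 - 16*(-15)) = 132*(420 + 240) = 132*660 = 87120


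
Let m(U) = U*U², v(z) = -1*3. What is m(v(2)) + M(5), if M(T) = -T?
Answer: -32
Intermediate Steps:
v(z) = -3
m(U) = U³
m(v(2)) + M(5) = (-3)³ - 1*5 = -27 - 5 = -32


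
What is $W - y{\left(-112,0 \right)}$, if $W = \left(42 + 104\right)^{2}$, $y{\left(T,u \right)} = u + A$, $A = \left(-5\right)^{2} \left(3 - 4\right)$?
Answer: $21341$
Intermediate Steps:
$A = -25$ ($A = 25 \left(-1\right) = -25$)
$y{\left(T,u \right)} = -25 + u$ ($y{\left(T,u \right)} = u - 25 = -25 + u$)
$W = 21316$ ($W = 146^{2} = 21316$)
$W - y{\left(-112,0 \right)} = 21316 - \left(-25 + 0\right) = 21316 - -25 = 21316 + 25 = 21341$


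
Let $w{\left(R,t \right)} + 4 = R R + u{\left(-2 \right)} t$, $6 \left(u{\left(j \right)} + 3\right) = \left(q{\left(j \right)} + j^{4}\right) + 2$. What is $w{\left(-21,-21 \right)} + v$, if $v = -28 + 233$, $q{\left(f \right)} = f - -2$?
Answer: $642$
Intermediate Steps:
$q{\left(f \right)} = 2 + f$ ($q{\left(f \right)} = f + 2 = 2 + f$)
$u{\left(j \right)} = - \frac{7}{3} + \frac{j}{6} + \frac{j^{4}}{6}$ ($u{\left(j \right)} = -3 + \frac{\left(\left(2 + j\right) + j^{4}\right) + 2}{6} = -3 + \frac{\left(2 + j + j^{4}\right) + 2}{6} = -3 + \frac{4 + j + j^{4}}{6} = -3 + \left(\frac{2}{3} + \frac{j}{6} + \frac{j^{4}}{6}\right) = - \frac{7}{3} + \frac{j}{6} + \frac{j^{4}}{6}$)
$w{\left(R,t \right)} = -4 + R^{2}$ ($w{\left(R,t \right)} = -4 + \left(R R + \left(- \frac{7}{3} + \frac{1}{6} \left(-2\right) + \frac{\left(-2\right)^{4}}{6}\right) t\right) = -4 + \left(R^{2} + \left(- \frac{7}{3} - \frac{1}{3} + \frac{1}{6} \cdot 16\right) t\right) = -4 + \left(R^{2} + \left(- \frac{7}{3} - \frac{1}{3} + \frac{8}{3}\right) t\right) = -4 + \left(R^{2} + 0 t\right) = -4 + \left(R^{2} + 0\right) = -4 + R^{2}$)
$v = 205$
$w{\left(-21,-21 \right)} + v = \left(-4 + \left(-21\right)^{2}\right) + 205 = \left(-4 + 441\right) + 205 = 437 + 205 = 642$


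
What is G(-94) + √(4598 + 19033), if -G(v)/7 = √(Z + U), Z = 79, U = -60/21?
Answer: √23631 - √3731 ≈ 92.642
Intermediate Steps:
U = -20/7 (U = -60*1/21 = -20/7 ≈ -2.8571)
G(v) = -√3731 (G(v) = -7*√(79 - 20/7) = -√3731)
G(-94) + √(4598 + 19033) = -√3731 + √(4598 + 19033) = -√3731 + √23631 = √23631 - √3731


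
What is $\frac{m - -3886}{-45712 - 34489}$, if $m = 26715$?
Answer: $- \frac{30601}{80201} \approx -0.38155$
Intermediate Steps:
$\frac{m - -3886}{-45712 - 34489} = \frac{26715 - -3886}{-45712 - 34489} = \frac{26715 + \left(-110 + 3996\right)}{-80201} = \left(26715 + 3886\right) \left(- \frac{1}{80201}\right) = 30601 \left(- \frac{1}{80201}\right) = - \frac{30601}{80201}$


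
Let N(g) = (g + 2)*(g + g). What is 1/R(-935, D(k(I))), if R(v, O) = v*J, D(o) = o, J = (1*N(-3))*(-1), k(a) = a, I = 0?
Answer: 1/5610 ≈ 0.00017825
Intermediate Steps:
N(g) = 2*g*(2 + g) (N(g) = (2 + g)*(2*g) = 2*g*(2 + g))
J = -6 (J = (1*(2*(-3)*(2 - 3)))*(-1) = (1*(2*(-3)*(-1)))*(-1) = (1*6)*(-1) = 6*(-1) = -6)
R(v, O) = -6*v (R(v, O) = v*(-6) = -6*v)
1/R(-935, D(k(I))) = 1/(-6*(-935)) = 1/5610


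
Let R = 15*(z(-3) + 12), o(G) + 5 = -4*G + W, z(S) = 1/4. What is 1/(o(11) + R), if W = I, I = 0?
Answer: 4/539 ≈ 0.0074212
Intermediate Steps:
z(S) = ¼
W = 0
o(G) = -5 - 4*G (o(G) = -5 + (-4*G + 0) = -5 - 4*G)
R = 735/4 (R = 15*(¼ + 12) = 15*(49/4) = 735/4 ≈ 183.75)
1/(o(11) + R) = 1/((-5 - 4*11) + 735/4) = 1/((-5 - 44) + 735/4) = 1/(-49 + 735/4) = 1/(539/4) = 4/539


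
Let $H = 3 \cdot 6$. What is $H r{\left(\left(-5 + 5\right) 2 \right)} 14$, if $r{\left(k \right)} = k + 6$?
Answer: $1512$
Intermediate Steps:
$r{\left(k \right)} = 6 + k$
$H = 18$
$H r{\left(\left(-5 + 5\right) 2 \right)} 14 = 18 \left(6 + \left(-5 + 5\right) 2\right) 14 = 18 \left(6 + 0 \cdot 2\right) 14 = 18 \left(6 + 0\right) 14 = 18 \cdot 6 \cdot 14 = 108 \cdot 14 = 1512$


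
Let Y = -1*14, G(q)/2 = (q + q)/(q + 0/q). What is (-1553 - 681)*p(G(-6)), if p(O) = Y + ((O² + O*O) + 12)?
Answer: -67020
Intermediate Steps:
G(q) = 4 (G(q) = 2*((q + q)/(q + 0/q)) = 2*((2*q)/(q + 0)) = 2*((2*q)/q) = 2*2 = 4)
Y = -14
p(O) = -2 + 2*O² (p(O) = -14 + ((O² + O*O) + 12) = -14 + ((O² + O²) + 12) = -14 + (2*O² + 12) = -14 + (12 + 2*O²) = -2 + 2*O²)
(-1553 - 681)*p(G(-6)) = (-1553 - 681)*(-2 + 2*4²) = -2234*(-2 + 2*16) = -2234*(-2 + 32) = -2234*30 = -67020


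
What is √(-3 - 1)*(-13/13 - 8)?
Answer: -18*I ≈ -18.0*I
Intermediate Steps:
√(-3 - 1)*(-13/13 - 8) = √(-4)*(-13*1/13 - 8) = (2*I)*(-1 - 8) = (2*I)*(-9) = -18*I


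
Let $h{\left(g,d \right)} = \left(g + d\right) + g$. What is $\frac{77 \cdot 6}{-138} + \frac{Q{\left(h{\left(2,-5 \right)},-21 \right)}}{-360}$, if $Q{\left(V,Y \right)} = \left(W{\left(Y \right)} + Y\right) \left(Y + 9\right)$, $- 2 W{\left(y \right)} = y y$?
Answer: $- \frac{5243}{460} \approx -11.398$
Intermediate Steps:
$W{\left(y \right)} = - \frac{y^{2}}{2}$ ($W{\left(y \right)} = - \frac{y y}{2} = - \frac{y^{2}}{2}$)
$h{\left(g,d \right)} = d + 2 g$ ($h{\left(g,d \right)} = \left(d + g\right) + g = d + 2 g$)
$Q{\left(V,Y \right)} = \left(9 + Y\right) \left(Y - \frac{Y^{2}}{2}\right)$ ($Q{\left(V,Y \right)} = \left(- \frac{Y^{2}}{2} + Y\right) \left(Y + 9\right) = \left(Y - \frac{Y^{2}}{2}\right) \left(9 + Y\right) = \left(9 + Y\right) \left(Y - \frac{Y^{2}}{2}\right)$)
$\frac{77 \cdot 6}{-138} + \frac{Q{\left(h{\left(2,-5 \right)},-21 \right)}}{-360} = \frac{77 \cdot 6}{-138} + \frac{\frac{1}{2} \left(-21\right) \left(18 - \left(-21\right)^{2} - -147\right)}{-360} = 462 \left(- \frac{1}{138}\right) + \frac{1}{2} \left(-21\right) \left(18 - 441 + 147\right) \left(- \frac{1}{360}\right) = - \frac{77}{23} + \frac{1}{2} \left(-21\right) \left(18 - 441 + 147\right) \left(- \frac{1}{360}\right) = - \frac{77}{23} + \frac{1}{2} \left(-21\right) \left(-276\right) \left(- \frac{1}{360}\right) = - \frac{77}{23} + 2898 \left(- \frac{1}{360}\right) = - \frac{77}{23} - \frac{161}{20} = - \frac{5243}{460}$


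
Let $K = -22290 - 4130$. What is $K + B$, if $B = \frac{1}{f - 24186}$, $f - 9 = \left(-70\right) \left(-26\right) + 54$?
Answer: $- \frac{589245261}{22303} \approx -26420.0$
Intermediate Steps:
$f = 1883$ ($f = 9 + \left(\left(-70\right) \left(-26\right) + 54\right) = 9 + \left(1820 + 54\right) = 9 + 1874 = 1883$)
$B = - \frac{1}{22303}$ ($B = \frac{1}{1883 - 24186} = \frac{1}{-22303} = - \frac{1}{22303} \approx -4.4837 \cdot 10^{-5}$)
$K = -26420$ ($K = -22290 - 4130 = -26420$)
$K + B = -26420 - \frac{1}{22303} = - \frac{589245261}{22303}$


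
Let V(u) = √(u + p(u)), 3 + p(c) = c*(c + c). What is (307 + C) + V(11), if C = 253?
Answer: 560 + 5*√10 ≈ 575.81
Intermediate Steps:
p(c) = -3 + 2*c² (p(c) = -3 + c*(c + c) = -3 + c*(2*c) = -3 + 2*c²)
V(u) = √(-3 + u + 2*u²) (V(u) = √(u + (-3 + 2*u²)) = √(-3 + u + 2*u²))
(307 + C) + V(11) = (307 + 253) + √(-3 + 11 + 2*11²) = 560 + √(-3 + 11 + 2*121) = 560 + √(-3 + 11 + 242) = 560 + √250 = 560 + 5*√10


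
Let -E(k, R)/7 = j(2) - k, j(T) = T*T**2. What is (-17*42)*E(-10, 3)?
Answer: 89964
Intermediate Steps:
j(T) = T**3
E(k, R) = -56 + 7*k (E(k, R) = -7*(2**3 - k) = -7*(8 - k) = -56 + 7*k)
(-17*42)*E(-10, 3) = (-17*42)*(-56 + 7*(-10)) = -714*(-56 - 70) = -714*(-126) = 89964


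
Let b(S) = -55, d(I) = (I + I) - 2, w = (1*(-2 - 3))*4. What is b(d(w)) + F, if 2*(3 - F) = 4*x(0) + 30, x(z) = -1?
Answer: -65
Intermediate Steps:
w = -20 (w = (1*(-5))*4 = -5*4 = -20)
d(I) = -2 + 2*I (d(I) = 2*I - 2 = -2 + 2*I)
F = -10 (F = 3 - (4*(-1) + 30)/2 = 3 - (-4 + 30)/2 = 3 - 1/2*26 = 3 - 13 = -10)
b(d(w)) + F = -55 - 10 = -65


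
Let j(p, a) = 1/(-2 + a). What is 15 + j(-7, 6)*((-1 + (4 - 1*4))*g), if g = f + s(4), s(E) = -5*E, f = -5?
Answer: 85/4 ≈ 21.250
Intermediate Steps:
g = -25 (g = -5 - 5*4 = -5 - 20 = -25)
15 + j(-7, 6)*((-1 + (4 - 1*4))*g) = 15 + ((-1 + (4 - 1*4))*(-25))/(-2 + 6) = 15 + ((-1 + (4 - 4))*(-25))/4 = 15 + ((-1 + 0)*(-25))/4 = 15 + (-1*(-25))/4 = 15 + (¼)*25 = 15 + 25/4 = 85/4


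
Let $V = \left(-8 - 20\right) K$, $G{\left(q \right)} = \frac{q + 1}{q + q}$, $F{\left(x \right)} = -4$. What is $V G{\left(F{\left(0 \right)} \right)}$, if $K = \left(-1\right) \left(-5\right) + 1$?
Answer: $-63$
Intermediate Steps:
$K = 6$ ($K = 5 + 1 = 6$)
$G{\left(q \right)} = \frac{1 + q}{2 q}$
$V = -168$ ($V = \left(-8 - 20\right) 6 = \left(-28\right) 6 = -168$)
$V G{\left(F{\left(0 \right)} \right)} = - 168 \frac{1 - 4}{2 \left(-4\right)} = - 168 \cdot \frac{1}{2} \left(- \frac{1}{4}\right) \left(-3\right) = \left(-168\right) \frac{3}{8} = -63$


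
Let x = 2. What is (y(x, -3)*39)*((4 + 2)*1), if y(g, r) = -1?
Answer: -234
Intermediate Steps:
(y(x, -3)*39)*((4 + 2)*1) = (-1*39)*((4 + 2)*1) = -234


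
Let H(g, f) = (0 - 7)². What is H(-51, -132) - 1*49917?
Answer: -49868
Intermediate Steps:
H(g, f) = 49 (H(g, f) = (-7)² = 49)
H(-51, -132) - 1*49917 = 49 - 1*49917 = 49 - 49917 = -49868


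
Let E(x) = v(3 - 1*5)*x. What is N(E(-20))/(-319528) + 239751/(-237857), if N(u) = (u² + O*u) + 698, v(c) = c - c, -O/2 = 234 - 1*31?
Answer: -38386590857/38000985748 ≈ -1.0101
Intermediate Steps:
O = -406 (O = -2*(234 - 1*31) = -2*(234 - 31) = -2*203 = -406)
v(c) = 0
E(x) = 0 (E(x) = 0*x = 0)
N(u) = 698 + u² - 406*u (N(u) = (u² - 406*u) + 698 = 698 + u² - 406*u)
N(E(-20))/(-319528) + 239751/(-237857) = (698 + 0² - 406*0)/(-319528) + 239751/(-237857) = (698 + 0 + 0)*(-1/319528) + 239751*(-1/237857) = 698*(-1/319528) - 239751/237857 = -349/159764 - 239751/237857 = -38386590857/38000985748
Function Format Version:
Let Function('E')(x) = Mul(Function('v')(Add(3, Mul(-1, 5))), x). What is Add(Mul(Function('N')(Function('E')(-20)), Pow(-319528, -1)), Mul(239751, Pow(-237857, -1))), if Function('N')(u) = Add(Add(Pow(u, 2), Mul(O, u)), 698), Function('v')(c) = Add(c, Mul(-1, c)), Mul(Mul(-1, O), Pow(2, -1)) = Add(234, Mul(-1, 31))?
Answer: Rational(-38386590857, 38000985748) ≈ -1.0101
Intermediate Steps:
O = -406 (O = Mul(-2, Add(234, Mul(-1, 31))) = Mul(-2, Add(234, -31)) = Mul(-2, 203) = -406)
Function('v')(c) = 0
Function('E')(x) = 0 (Function('E')(x) = Mul(0, x) = 0)
Function('N')(u) = Add(698, Pow(u, 2), Mul(-406, u)) (Function('N')(u) = Add(Add(Pow(u, 2), Mul(-406, u)), 698) = Add(698, Pow(u, 2), Mul(-406, u)))
Add(Mul(Function('N')(Function('E')(-20)), Pow(-319528, -1)), Mul(239751, Pow(-237857, -1))) = Add(Mul(Add(698, Pow(0, 2), Mul(-406, 0)), Pow(-319528, -1)), Mul(239751, Pow(-237857, -1))) = Add(Mul(Add(698, 0, 0), Rational(-1, 319528)), Mul(239751, Rational(-1, 237857))) = Add(Mul(698, Rational(-1, 319528)), Rational(-239751, 237857)) = Add(Rational(-349, 159764), Rational(-239751, 237857)) = Rational(-38386590857, 38000985748)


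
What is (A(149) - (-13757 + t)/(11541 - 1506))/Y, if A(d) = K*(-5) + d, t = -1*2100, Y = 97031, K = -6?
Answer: 1812122/973706085 ≈ 0.0018611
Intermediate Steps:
t = -2100
A(d) = 30 + d (A(d) = -6*(-5) + d = 30 + d)
(A(149) - (-13757 + t)/(11541 - 1506))/Y = ((30 + 149) - (-13757 - 2100)/(11541 - 1506))/97031 = (179 - (-15857)/10035)*(1/97031) = (179 - 1*(-15857/10035))*(1/97031) = (179 + 15857/10035)*(1/97031) = (1812122/10035)*(1/97031) = 1812122/973706085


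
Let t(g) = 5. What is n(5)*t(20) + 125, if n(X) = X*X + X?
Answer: 275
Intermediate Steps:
n(X) = X + X² (n(X) = X² + X = X + X²)
n(5)*t(20) + 125 = (5*(1 + 5))*5 + 125 = (5*6)*5 + 125 = 30*5 + 125 = 150 + 125 = 275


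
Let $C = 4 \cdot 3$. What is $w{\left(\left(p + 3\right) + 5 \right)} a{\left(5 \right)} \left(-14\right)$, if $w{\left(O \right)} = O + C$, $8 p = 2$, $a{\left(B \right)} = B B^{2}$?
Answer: $- \frac{70875}{2} \approx -35438.0$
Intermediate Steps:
$a{\left(B \right)} = B^{3}$
$p = \frac{1}{4}$ ($p = \frac{1}{8} \cdot 2 = \frac{1}{4} \approx 0.25$)
$C = 12$
$w{\left(O \right)} = 12 + O$ ($w{\left(O \right)} = O + 12 = 12 + O$)
$w{\left(\left(p + 3\right) + 5 \right)} a{\left(5 \right)} \left(-14\right) = \left(12 + \left(\left(\frac{1}{4} + 3\right) + 5\right)\right) 5^{3} \left(-14\right) = \left(12 + \left(\frac{13}{4} + 5\right)\right) 125 \left(-14\right) = \left(12 + \frac{33}{4}\right) 125 \left(-14\right) = \frac{81}{4} \cdot 125 \left(-14\right) = \frac{10125}{4} \left(-14\right) = - \frac{70875}{2}$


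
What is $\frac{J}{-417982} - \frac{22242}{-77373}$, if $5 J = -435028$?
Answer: $\frac{13357199944}{26950434405} \approx 0.49562$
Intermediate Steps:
$J = - \frac{435028}{5}$ ($J = \frac{1}{5} \left(-435028\right) = - \frac{435028}{5} \approx -87006.0$)
$\frac{J}{-417982} - \frac{22242}{-77373} = - \frac{435028}{5 \left(-417982\right)} - \frac{22242}{-77373} = \left(- \frac{435028}{5}\right) \left(- \frac{1}{417982}\right) - - \frac{7414}{25791} = \frac{217514}{1044955} + \frac{7414}{25791} = \frac{13357199944}{26950434405}$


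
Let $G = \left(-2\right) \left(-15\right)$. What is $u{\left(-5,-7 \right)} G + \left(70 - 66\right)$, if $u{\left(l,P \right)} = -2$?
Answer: $-56$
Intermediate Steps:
$G = 30$
$u{\left(-5,-7 \right)} G + \left(70 - 66\right) = \left(-2\right) 30 + \left(70 - 66\right) = -60 + 4 = -56$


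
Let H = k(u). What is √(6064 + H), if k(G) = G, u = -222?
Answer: √5842 ≈ 76.433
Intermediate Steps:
H = -222
√(6064 + H) = √(6064 - 222) = √5842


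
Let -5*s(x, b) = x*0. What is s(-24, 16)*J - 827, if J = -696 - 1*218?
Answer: -827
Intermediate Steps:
s(x, b) = 0 (s(x, b) = -x*0/5 = -⅕*0 = 0)
J = -914 (J = -696 - 218 = -914)
s(-24, 16)*J - 827 = 0*(-914) - 827 = 0 - 827 = -827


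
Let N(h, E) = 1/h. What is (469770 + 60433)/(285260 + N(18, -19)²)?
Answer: 171785772/92424241 ≈ 1.8587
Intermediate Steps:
(469770 + 60433)/(285260 + N(18, -19)²) = (469770 + 60433)/(285260 + (1/18)²) = 530203/(285260 + (1/18)²) = 530203/(285260 + 1/324) = 530203/(92424241/324) = 530203*(324/92424241) = 171785772/92424241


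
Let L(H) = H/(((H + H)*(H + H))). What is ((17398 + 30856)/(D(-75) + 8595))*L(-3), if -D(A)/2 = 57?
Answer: -24127/50886 ≈ -0.47414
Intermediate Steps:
D(A) = -114 (D(A) = -2*57 = -114)
L(H) = 1/(4*H) (L(H) = H/(((2*H)*(2*H))) = H/((4*H²)) = H*(1/(4*H²)) = 1/(4*H))
((17398 + 30856)/(D(-75) + 8595))*L(-3) = ((17398 + 30856)/(-114 + 8595))*((¼)/(-3)) = (48254/8481)*((¼)*(-⅓)) = (48254*(1/8481))*(-1/12) = (48254/8481)*(-1/12) = -24127/50886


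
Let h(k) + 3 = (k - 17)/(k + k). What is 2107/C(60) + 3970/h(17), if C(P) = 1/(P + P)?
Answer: 754550/3 ≈ 2.5152e+5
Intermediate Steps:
h(k) = -3 + (-17 + k)/(2*k) (h(k) = -3 + (k - 17)/(k + k) = -3 + (-17 + k)/((2*k)) = -3 + (-17 + k)*(1/(2*k)) = -3 + (-17 + k)/(2*k))
C(P) = 1/(2*P)
2107/C(60) + 3970/h(17) = 2107/(((1/2)/60)) + 3970/(((1/2)*(-17 - 5*17)/17)) = 2107/(((1/2)*(1/60))) + 3970/(((1/2)*(1/17)*(-17 - 85))) = 2107/(1/120) + 3970/(((1/2)*(1/17)*(-102))) = 2107*120 + 3970/(-3) = 252840 + 3970*(-1/3) = 252840 - 3970/3 = 754550/3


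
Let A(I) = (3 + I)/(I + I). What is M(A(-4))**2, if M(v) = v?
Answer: 1/64 ≈ 0.015625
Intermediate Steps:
A(I) = (3 + I)/(2*I) (A(I) = (3 + I)/((2*I)) = (3 + I)*(1/(2*I)) = (3 + I)/(2*I))
M(A(-4))**2 = ((1/2)*(3 - 4)/(-4))**2 = ((1/2)*(-1/4)*(-1))**2 = (1/8)**2 = 1/64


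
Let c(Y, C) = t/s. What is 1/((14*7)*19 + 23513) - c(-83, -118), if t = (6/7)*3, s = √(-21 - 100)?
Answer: 1/25375 + 18*I/77 ≈ 3.9409e-5 + 0.23377*I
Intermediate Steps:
s = 11*I (s = √(-121) = 11*I ≈ 11.0*I)
t = 18/7 (t = (6*(⅐))*3 = (6/7)*3 = 18/7 ≈ 2.5714)
c(Y, C) = -18*I/77 (c(Y, C) = 18/(7*((11*I))) = 18*(-I/11)/7 = -18*I/77)
1/((14*7)*19 + 23513) - c(-83, -118) = 1/((14*7)*19 + 23513) - (-18)*I/77 = 1/(98*19 + 23513) + 18*I/77 = 1/(1862 + 23513) + 18*I/77 = 1/25375 + 18*I/77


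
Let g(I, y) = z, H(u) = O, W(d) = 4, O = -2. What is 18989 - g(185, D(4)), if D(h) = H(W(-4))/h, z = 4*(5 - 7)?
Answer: 18997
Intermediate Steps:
H(u) = -2
z = -8 (z = 4*(-2) = -8)
D(h) = -2/h
g(I, y) = -8
18989 - g(185, D(4)) = 18989 - 1*(-8) = 18989 + 8 = 18997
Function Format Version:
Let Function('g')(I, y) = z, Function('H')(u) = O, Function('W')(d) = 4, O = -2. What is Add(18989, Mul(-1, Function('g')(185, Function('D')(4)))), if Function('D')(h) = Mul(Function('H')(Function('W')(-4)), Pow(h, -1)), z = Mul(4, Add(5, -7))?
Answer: 18997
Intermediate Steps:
Function('H')(u) = -2
z = -8 (z = Mul(4, -2) = -8)
Function('D')(h) = Mul(-2, Pow(h, -1))
Function('g')(I, y) = -8
Add(18989, Mul(-1, Function('g')(185, Function('D')(4)))) = Add(18989, Mul(-1, -8)) = Add(18989, 8) = 18997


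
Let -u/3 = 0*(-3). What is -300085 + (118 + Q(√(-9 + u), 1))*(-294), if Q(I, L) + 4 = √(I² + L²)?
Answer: -333601 - 588*I*√2 ≈ -3.336e+5 - 831.56*I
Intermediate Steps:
u = 0 (u = -0*(-3) = -3*0 = 0)
Q(I, L) = -4 + √(I² + L²)
-300085 + (118 + Q(√(-9 + u), 1))*(-294) = -300085 + (118 + (-4 + √((√(-9 + 0))² + 1²)))*(-294) = -300085 + (118 + (-4 + √((√(-9))² + 1)))*(-294) = -300085 + (118 + (-4 + √((3*I)² + 1)))*(-294) = -300085 + (118 + (-4 + √(-9 + 1)))*(-294) = -300085 + (118 + (-4 + √(-8)))*(-294) = -300085 + (118 + (-4 + 2*I*√2))*(-294) = -300085 + (114 + 2*I*√2)*(-294) = -300085 + (-33516 - 588*I*√2) = -333601 - 588*I*√2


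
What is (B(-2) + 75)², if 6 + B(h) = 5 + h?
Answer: 5184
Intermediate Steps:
B(h) = -1 + h (B(h) = -6 + (5 + h) = -1 + h)
(B(-2) + 75)² = ((-1 - 2) + 75)² = (-3 + 75)² = 72² = 5184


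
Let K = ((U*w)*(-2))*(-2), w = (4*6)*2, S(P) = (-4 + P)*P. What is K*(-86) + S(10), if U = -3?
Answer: 49596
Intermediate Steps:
S(P) = P*(-4 + P)
w = 48 (w = 24*2 = 48)
K = -576 (K = (-3*48*(-2))*(-2) = -144*(-2)*(-2) = 288*(-2) = -576)
K*(-86) + S(10) = -576*(-86) + 10*(-4 + 10) = 49536 + 10*6 = 49536 + 60 = 49596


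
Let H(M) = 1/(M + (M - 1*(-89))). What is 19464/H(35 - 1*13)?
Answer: 2588712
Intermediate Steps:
H(M) = 1/(89 + 2*M) (H(M) = 1/(M + (M + 89)) = 1/(M + (89 + M)) = 1/(89 + 2*M))
19464/H(35 - 1*13) = 19464/(1/(89 + 2*(35 - 1*13))) = 19464/(1/(89 + 2*(35 - 13))) = 19464/(1/(89 + 2*22)) = 19464/(1/(89 + 44)) = 19464/(1/133) = 19464*133 = 2588712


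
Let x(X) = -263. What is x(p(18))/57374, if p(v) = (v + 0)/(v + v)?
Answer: -263/57374 ≈ -0.0045840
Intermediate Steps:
p(v) = 1/2 (p(v) = v/((2*v)) = v*(1/(2*v)) = 1/2)
x(p(18))/57374 = -263/57374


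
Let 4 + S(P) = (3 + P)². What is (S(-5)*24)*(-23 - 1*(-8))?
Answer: 0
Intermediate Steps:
S(P) = -4 + (3 + P)²
(S(-5)*24)*(-23 - 1*(-8)) = ((-4 + (3 - 5)²)*24)*(-23 - 1*(-8)) = ((-4 + (-2)²)*24)*(-23 + 8) = ((-4 + 4)*24)*(-15) = (0*24)*(-15) = 0*(-15) = 0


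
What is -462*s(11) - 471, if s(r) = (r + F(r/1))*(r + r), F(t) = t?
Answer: -224079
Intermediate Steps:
s(r) = 4*r**2 (s(r) = (r + r/1)*(r + r) = (r + r*1)*(2*r) = (r + r)*(2*r) = (2*r)*(2*r) = 4*r**2)
-462*s(11) - 471 = -1848*11**2 - 471 = -1848*121 - 471 = -462*484 - 471 = -223608 - 471 = -224079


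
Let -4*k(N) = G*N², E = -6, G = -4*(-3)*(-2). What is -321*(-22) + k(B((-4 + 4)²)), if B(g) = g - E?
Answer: 7278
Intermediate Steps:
G = -24 (G = 12*(-2) = -24)
B(g) = 6 + g (B(g) = g - 1*(-6) = g + 6 = 6 + g)
k(N) = 6*N² (k(N) = -(-6)*N² = 6*N²)
-321*(-22) + k(B((-4 + 4)²)) = -321*(-22) + 6*(6 + (-4 + 4)²)² = 7062 + 6*(6 + 0²)² = 7062 + 6*(6 + 0)² = 7062 + 6*6² = 7062 + 6*36 = 7062 + 216 = 7278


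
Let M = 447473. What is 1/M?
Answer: 1/447473 ≈ 2.2348e-6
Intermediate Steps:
1/M = 1/447473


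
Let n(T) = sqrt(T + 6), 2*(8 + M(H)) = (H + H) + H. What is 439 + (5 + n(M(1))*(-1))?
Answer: 444 - I*sqrt(2)/2 ≈ 444.0 - 0.70711*I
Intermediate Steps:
M(H) = -8 + 3*H/2 (M(H) = -8 + ((H + H) + H)/2 = -8 + (2*H + H)/2 = -8 + (3*H)/2 = -8 + 3*H/2)
n(T) = sqrt(6 + T)
439 + (5 + n(M(1))*(-1)) = 439 + (5 + sqrt(6 + (-8 + (3/2)*1))*(-1)) = 439 + (5 + sqrt(6 + (-8 + 3/2))*(-1)) = 439 + (5 + sqrt(6 - 13/2)*(-1)) = 439 + (5 + sqrt(-1/2)*(-1)) = 439 + (5 + (I*sqrt(2)/2)*(-1)) = 439 + (5 - I*sqrt(2)/2) = 444 - I*sqrt(2)/2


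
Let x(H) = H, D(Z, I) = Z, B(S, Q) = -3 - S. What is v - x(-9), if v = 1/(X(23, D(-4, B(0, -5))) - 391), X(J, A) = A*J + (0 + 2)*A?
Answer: 4418/491 ≈ 8.9980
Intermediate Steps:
X(J, A) = 2*A + A*J (X(J, A) = A*J + 2*A = 2*A + A*J)
v = -1/491 (v = 1/(-4*(2 + 23) - 391) = 1/(-4*25 - 391) = 1/(-100 - 391) = 1/(-491) = -1/491 ≈ -0.0020367)
v - x(-9) = -1/491 - 1*(-9) = -1/491 + 9 = 4418/491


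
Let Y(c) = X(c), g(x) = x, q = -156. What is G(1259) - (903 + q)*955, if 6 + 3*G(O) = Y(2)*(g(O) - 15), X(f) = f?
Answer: -2137673/3 ≈ -7.1256e+5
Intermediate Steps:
Y(c) = c
G(O) = -12 + 2*O/3 (G(O) = -2 + (2*(O - 15))/3 = -2 + (2*(-15 + O))/3 = -2 + (-30 + 2*O)/3 = -2 + (-10 + 2*O/3) = -12 + 2*O/3)
G(1259) - (903 + q)*955 = (-12 + (⅔)*1259) - (903 - 156)*955 = (-12 + 2518/3) - 747*955 = 2482/3 - 1*713385 = 2482/3 - 713385 = -2137673/3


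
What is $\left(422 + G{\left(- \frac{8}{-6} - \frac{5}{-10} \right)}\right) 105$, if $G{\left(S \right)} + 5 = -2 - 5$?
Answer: $43050$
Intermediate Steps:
$G{\left(S \right)} = -12$ ($G{\left(S \right)} = -5 - 7 = -12$)
$\left(422 + G{\left(- \frac{8}{-6} - \frac{5}{-10} \right)}\right) 105 = \left(422 - 12\right) 105 = 410 \cdot 105 = 43050$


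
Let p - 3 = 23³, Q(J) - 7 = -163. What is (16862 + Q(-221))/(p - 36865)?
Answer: -16706/24695 ≈ -0.67649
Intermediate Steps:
Q(J) = -156 (Q(J) = 7 - 163 = -156)
p = 12170 (p = 3 + 23³ = 3 + 12167 = 12170)
(16862 + Q(-221))/(p - 36865) = (16862 - 156)/(12170 - 36865) = 16706/(-24695) = 16706*(-1/24695) = -16706/24695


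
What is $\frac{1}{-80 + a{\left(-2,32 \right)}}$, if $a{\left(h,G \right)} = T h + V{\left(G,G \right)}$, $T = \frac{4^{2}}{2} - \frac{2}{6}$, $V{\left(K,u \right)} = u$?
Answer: $- \frac{3}{190} \approx -0.015789$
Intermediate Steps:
$T = \frac{23}{3}$ ($T = 16 \cdot \frac{1}{2} - \frac{1}{3} = 8 - \frac{1}{3} = \frac{23}{3} \approx 7.6667$)
$a{\left(h,G \right)} = G + \frac{23 h}{3}$ ($a{\left(h,G \right)} = \frac{23 h}{3} + G = G + \frac{23 h}{3}$)
$\frac{1}{-80 + a{\left(-2,32 \right)}} = \frac{1}{-80 + \left(32 + \frac{23}{3} \left(-2\right)\right)} = \frac{1}{-80 + \left(32 - \frac{46}{3}\right)} = \frac{1}{-80 + \frac{50}{3}} = \frac{1}{- \frac{190}{3}} = - \frac{3}{190}$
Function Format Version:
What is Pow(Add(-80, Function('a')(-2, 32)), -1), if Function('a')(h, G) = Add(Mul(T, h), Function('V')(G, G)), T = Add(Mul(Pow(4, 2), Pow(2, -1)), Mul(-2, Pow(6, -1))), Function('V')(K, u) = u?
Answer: Rational(-3, 190) ≈ -0.015789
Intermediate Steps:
T = Rational(23, 3) (T = Add(Mul(16, Rational(1, 2)), Mul(-2, Rational(1, 6))) = Add(8, Rational(-1, 3)) = Rational(23, 3) ≈ 7.6667)
Function('a')(h, G) = Add(G, Mul(Rational(23, 3), h)) (Function('a')(h, G) = Add(Mul(Rational(23, 3), h), G) = Add(G, Mul(Rational(23, 3), h)))
Pow(Add(-80, Function('a')(-2, 32)), -1) = Pow(Add(-80, Add(32, Mul(Rational(23, 3), -2))), -1) = Pow(Add(-80, Add(32, Rational(-46, 3))), -1) = Pow(Add(-80, Rational(50, 3)), -1) = Pow(Rational(-190, 3), -1) = Rational(-3, 190)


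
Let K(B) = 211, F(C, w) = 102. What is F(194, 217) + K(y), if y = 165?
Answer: 313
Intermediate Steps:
F(194, 217) + K(y) = 102 + 211 = 313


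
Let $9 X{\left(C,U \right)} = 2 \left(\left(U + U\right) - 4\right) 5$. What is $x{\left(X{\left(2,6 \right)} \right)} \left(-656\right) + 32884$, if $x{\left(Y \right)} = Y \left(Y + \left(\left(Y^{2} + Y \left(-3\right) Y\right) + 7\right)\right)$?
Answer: $\frac{628174676}{729} \approx 8.6169 \cdot 10^{5}$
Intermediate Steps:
$X{\left(C,U \right)} = - \frac{40}{9} + \frac{20 U}{9}$ ($X{\left(C,U \right)} = \frac{2 \left(\left(U + U\right) - 4\right) 5}{9} = \frac{2 \left(2 U - 4\right) 5}{9} = \frac{2 \left(-4 + 2 U\right) 5}{9} = \frac{\left(-8 + 4 U\right) 5}{9} = \frac{-40 + 20 U}{9} = - \frac{40}{9} + \frac{20 U}{9}$)
$x{\left(Y \right)} = Y \left(7 + Y - 2 Y^{2}\right)$ ($x{\left(Y \right)} = Y \left(Y + \left(\left(Y^{2} + - 3 Y Y\right) + 7\right)\right) = Y \left(Y + \left(\left(Y^{2} - 3 Y^{2}\right) + 7\right)\right) = Y \left(Y - \left(-7 + 2 Y^{2}\right)\right) = Y \left(7 + Y - 2 Y^{2}\right)$)
$x{\left(X{\left(2,6 \right)} \right)} \left(-656\right) + 32884 = \left(- \frac{40}{9} + \frac{20}{9} \cdot 6\right) \left(7 + \left(- \frac{40}{9} + \frac{20}{9} \cdot 6\right) - 2 \left(- \frac{40}{9} + \frac{20}{9} \cdot 6\right)^{2}\right) \left(-656\right) + 32884 = \left(- \frac{40}{9} + \frac{40}{3}\right) \left(7 + \left(- \frac{40}{9} + \frac{40}{3}\right) - 2 \left(- \frac{40}{9} + \frac{40}{3}\right)^{2}\right) \left(-656\right) + 32884 = \frac{80 \left(7 + \frac{80}{9} - 2 \left(\frac{80}{9}\right)^{2}\right)}{9} \left(-656\right) + 32884 = \frac{80 \left(7 + \frac{80}{9} - \frac{12800}{81}\right)}{9} \left(-656\right) + 32884 = \frac{80}{9} \left(- \frac{11513}{81}\right) \left(-656\right) + 32884 = \left(- \frac{921040}{729}\right) \left(-656\right) + 32884 = \frac{604202240}{729} + 32884 = \frac{628174676}{729}$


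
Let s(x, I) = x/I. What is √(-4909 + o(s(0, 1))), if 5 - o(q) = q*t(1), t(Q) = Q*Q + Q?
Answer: 2*I*√1226 ≈ 70.029*I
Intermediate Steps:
t(Q) = Q + Q² (t(Q) = Q² + Q = Q + Q²)
o(q) = 5 - 2*q (o(q) = 5 - q*1*(1 + 1) = 5 - q*1*2 = 5 - q*2 = 5 - 2*q)
√(-4909 + o(s(0, 1))) = √(-4909 + (5 - 0/1)) = √(-4909 + (5 - 0)) = √(-4909 + (5 - 2*0)) = √(-4909 + (5 + 0)) = √(-4909 + 5) = √(-4904) = 2*I*√1226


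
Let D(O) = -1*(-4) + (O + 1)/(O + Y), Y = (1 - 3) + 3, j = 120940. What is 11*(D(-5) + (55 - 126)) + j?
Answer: 120214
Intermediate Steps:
Y = 1 (Y = -2 + 3 = 1)
D(O) = 5 (D(O) = -1*(-4) + (O + 1)/(O + 1) = 4 + (1 + O)/(1 + O) = 4 + 1 = 5)
11*(D(-5) + (55 - 126)) + j = 11*(5 + (55 - 126)) + 120940 = 11*(5 - 71) + 120940 = 11*(-66) + 120940 = -726 + 120940 = 120214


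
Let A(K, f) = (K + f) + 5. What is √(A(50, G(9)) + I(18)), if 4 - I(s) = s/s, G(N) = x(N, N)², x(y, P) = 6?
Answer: √94 ≈ 9.6954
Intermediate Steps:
G(N) = 36 (G(N) = 6² = 36)
A(K, f) = 5 + K + f
I(s) = 3 (I(s) = 4 - s/s = 4 - 1*1 = 4 - 1 = 3)
√(A(50, G(9)) + I(18)) = √((5 + 50 + 36) + 3) = √(91 + 3) = √94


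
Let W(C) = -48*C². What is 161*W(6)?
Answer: -278208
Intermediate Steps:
161*W(6) = 161*(-48*6²) = 161*(-48*36) = 161*(-1728) = -278208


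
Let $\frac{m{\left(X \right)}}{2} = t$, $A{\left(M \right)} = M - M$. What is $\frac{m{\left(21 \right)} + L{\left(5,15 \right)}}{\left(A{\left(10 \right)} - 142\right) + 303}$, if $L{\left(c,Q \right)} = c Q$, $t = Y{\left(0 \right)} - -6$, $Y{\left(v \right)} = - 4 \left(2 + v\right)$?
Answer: $\frac{71}{161} \approx 0.44099$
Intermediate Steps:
$Y{\left(v \right)} = -8 - 4 v$
$A{\left(M \right)} = 0$
$t = -2$ ($t = \left(-8 - 0\right) - -6 = \left(-8 + 0\right) + 6 = -8 + 6 = -2$)
$m{\left(X \right)} = -4$ ($m{\left(X \right)} = 2 \left(-2\right) = -4$)
$L{\left(c,Q \right)} = Q c$
$\frac{m{\left(21 \right)} + L{\left(5,15 \right)}}{\left(A{\left(10 \right)} - 142\right) + 303} = \frac{-4 + 15 \cdot 5}{\left(0 - 142\right) + 303} = \frac{-4 + 75}{\left(0 - 142\right) + 303} = \frac{71}{-142 + 303} = \frac{71}{161}$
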